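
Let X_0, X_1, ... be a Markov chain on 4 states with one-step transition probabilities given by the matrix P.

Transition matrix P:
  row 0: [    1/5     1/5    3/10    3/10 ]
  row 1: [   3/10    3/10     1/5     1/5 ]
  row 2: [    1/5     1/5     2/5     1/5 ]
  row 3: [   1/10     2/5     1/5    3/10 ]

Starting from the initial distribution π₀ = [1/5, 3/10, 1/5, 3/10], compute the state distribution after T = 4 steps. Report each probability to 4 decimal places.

t=0: π = [0.2000, 0.3000, 0.2000, 0.3000]
t=1: π = [0.2000, 0.2900, 0.2600, 0.2500]
t=2: π = [0.2040, 0.2790, 0.2720, 0.2450]
t=3: π = [0.2034, 0.2769, 0.2748, 0.2449]
t=4: π = [0.2032, 0.2767, 0.2753, 0.2448]

π = [0.2032, 0.2767, 0.2753, 0.2448]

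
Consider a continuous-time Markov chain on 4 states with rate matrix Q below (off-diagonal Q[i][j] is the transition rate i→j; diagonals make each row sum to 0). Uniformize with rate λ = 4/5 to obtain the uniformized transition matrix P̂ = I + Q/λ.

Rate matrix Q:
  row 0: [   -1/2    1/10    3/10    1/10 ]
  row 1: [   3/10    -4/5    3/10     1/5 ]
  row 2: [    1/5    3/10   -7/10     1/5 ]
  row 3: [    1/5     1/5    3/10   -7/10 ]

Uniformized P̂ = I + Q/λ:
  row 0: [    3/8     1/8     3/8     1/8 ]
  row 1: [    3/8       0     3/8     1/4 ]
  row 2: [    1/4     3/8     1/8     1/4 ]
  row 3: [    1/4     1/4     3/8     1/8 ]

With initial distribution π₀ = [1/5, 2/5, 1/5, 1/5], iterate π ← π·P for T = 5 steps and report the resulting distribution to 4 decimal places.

π = [0.3142, 0.1983, 0.3001, 0.1874]

t=0: π = [0.2000, 0.4000, 0.2000, 0.2000]
t=1: π = [0.3250, 0.1500, 0.3250, 0.2000]
t=2: π = [0.3094, 0.2125, 0.2938, 0.1844]
t=3: π = [0.3152, 0.1949, 0.3016, 0.1883]
t=4: π = [0.3138, 0.1996, 0.2996, 0.1871]
t=5: π = [0.3142, 0.1983, 0.3001, 0.1874]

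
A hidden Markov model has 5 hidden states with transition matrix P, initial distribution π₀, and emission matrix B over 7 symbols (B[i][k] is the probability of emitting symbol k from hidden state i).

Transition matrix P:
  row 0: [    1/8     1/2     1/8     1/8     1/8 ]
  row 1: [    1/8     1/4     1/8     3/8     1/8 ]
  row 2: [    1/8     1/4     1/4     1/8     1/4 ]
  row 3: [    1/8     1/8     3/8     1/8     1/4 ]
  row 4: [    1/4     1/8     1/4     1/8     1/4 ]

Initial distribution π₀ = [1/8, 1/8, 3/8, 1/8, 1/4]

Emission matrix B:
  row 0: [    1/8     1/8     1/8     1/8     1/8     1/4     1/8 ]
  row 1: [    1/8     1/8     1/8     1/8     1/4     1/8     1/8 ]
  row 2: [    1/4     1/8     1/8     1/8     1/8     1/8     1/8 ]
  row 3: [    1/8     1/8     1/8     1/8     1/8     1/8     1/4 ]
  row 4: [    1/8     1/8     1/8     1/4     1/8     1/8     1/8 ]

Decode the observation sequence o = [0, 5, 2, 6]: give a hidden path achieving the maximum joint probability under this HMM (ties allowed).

path = [2, 0, 1, 3]

t=0: δ = [1.562e-02, 1.562e-02, 9.375e-02, 1.562e-02, 3.125e-02]  (obs o_0=0)
t=1: δ = [2.930e-03, 2.930e-03, 2.930e-03, 1.465e-03, 2.930e-03]  ψ = [2, 2, 2, 2, 2]  (obs o_1=5)
t=2: δ = [9.155e-05, 1.831e-04, 9.155e-05, 1.373e-04, 9.155e-05]  ψ = [4, 0, 2, 1, 2]  (obs o_2=2)
t=3: δ = [2.861e-06, 5.722e-06, 6.437e-06, 1.717e-05, 4.292e-06]  ψ = [1, 0, 3, 1, 3]  (obs o_3=6)
backtrack: best end state = 3; path = [2, 0, 1, 3]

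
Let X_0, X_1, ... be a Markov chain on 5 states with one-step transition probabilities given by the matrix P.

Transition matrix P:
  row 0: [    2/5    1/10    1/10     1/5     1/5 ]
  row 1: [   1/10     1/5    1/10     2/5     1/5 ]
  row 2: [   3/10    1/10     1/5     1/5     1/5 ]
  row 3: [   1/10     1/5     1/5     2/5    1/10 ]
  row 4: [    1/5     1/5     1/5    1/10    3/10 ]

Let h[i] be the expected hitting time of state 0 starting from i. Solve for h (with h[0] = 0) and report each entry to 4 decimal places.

h = [0.0000, 6.5761, 5.1276, 6.5185, 5.7037]

First-step conditioning: h[0] = 0; for i ≠ 0, h[i] = 1 + Σ_k P[i][k]·h[k].
  h[1] = 1 + 1/5·h[1] + 1/10·h[2] + 2/5·h[3] + 1/5·h[4]
  h[2] = 1 + 1/10·h[1] + 1/5·h[2] + 1/5·h[3] + 1/5·h[4]
  h[3] = 1 + 1/5·h[1] + 1/5·h[2] + 2/5·h[3] + 1/10·h[4]
  h[4] = 1 + 1/5·h[1] + 1/5·h[2] + 1/10·h[3] + 3/10·h[4]
Solving the 4×4 linear system over states ≠ 0 gives exactly h = [0, 1598/243, 1246/243, 176/27, 154/27] (h[0] = 0 is the target).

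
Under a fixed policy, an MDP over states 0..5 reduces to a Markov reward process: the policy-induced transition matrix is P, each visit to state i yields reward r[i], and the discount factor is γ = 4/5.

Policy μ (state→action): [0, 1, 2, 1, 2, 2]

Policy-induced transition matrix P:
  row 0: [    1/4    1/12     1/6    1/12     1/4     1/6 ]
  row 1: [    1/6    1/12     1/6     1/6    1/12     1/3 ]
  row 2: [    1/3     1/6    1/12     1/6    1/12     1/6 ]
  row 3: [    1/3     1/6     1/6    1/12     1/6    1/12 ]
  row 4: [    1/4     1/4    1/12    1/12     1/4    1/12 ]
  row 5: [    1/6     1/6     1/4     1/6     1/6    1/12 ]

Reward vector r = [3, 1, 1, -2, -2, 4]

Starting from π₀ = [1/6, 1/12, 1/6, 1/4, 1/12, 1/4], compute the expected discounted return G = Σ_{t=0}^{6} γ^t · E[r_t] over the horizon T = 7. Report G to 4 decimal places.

t=0: π = [0.1667, 0.0833, 0.1667, 0.2500, 0.0833, 0.2500], E[r] = 1.0833, γ^t·E[r] = 1.083333, running G = 1.083333
t=1: π = [0.2569, 0.1528, 0.1667, 0.1250, 0.1667, 0.1319], E[r] = 1.0347, γ^t·E[r] = 0.827778, running G = 1.911111
t=2: π = [0.2506, 0.1464, 0.1499, 0.1209, 0.1753, 0.1568], E[r] = 1.0828, γ^t·E[r] = 0.692963, running G = 2.604074
t=3: π = [0.2473, 0.1482, 0.1526, 0.1211, 0.1775, 0.1533], E[r] = 1.0588, γ^t·E[r] = 0.542123, running G = 3.146198
t=4: π = [0.2477, 0.1485, 0.1519, 0.1212, 0.1770, 0.1537], E[r] = 1.0620, γ^t·E[r] = 0.434988, running G = 3.581185
t=5: π = [0.2476, 0.1484, 0.1521, 0.1212, 0.1770, 0.1538], E[r] = 1.0618, γ^t·E[r] = 0.347941, running G = 3.929126
t=6: π = [0.2476, 0.1484, 0.1521, 0.1212, 0.1770, 0.1537], E[r] = 1.0618, γ^t·E[r] = 0.278345, running G = 4.207471

G = 4.2075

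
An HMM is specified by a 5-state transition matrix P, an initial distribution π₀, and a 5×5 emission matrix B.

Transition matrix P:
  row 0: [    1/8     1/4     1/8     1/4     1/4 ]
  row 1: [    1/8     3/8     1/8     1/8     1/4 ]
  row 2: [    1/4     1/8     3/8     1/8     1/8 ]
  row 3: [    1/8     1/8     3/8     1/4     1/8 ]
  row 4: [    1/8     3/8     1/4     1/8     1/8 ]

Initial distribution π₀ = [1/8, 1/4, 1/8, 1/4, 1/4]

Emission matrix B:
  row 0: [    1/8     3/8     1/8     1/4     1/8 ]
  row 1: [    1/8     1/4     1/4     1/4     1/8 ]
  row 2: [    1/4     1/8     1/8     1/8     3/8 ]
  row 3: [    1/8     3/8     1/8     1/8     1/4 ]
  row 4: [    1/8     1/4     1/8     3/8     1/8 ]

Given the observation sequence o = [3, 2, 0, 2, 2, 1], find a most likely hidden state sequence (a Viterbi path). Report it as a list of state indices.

path = [4, 1, 1, 1, 1, 1]

t=0: δ = [3.125e-02, 6.250e-02, 1.562e-02, 3.125e-02, 9.375e-02]  (obs o_0=3)
t=1: δ = [1.465e-03, 8.789e-03, 2.930e-03, 1.465e-03, 1.953e-03]  ψ = [4, 4, 4, 4, 1]  (obs o_1=2)
t=2: δ = [1.373e-04, 4.120e-04, 2.747e-04, 1.373e-04, 2.747e-04]  ψ = [1, 1, 1, 1, 1]  (obs o_2=0)
t=3: δ = [8.583e-06, 3.862e-05, 1.287e-05, 6.437e-06, 1.287e-05]  ψ = [2, 1, 2, 1, 1]  (obs o_3=2)
t=4: δ = [6.035e-07, 3.621e-06, 6.035e-07, 6.035e-07, 1.207e-06]  ψ = [1, 1, 1, 1, 1]  (obs o_4=2)
t=5: δ = [1.697e-07, 3.395e-07, 5.658e-08, 1.697e-07, 2.263e-07]  ψ = [1, 1, 1, 1, 1]  (obs o_5=1)
backtrack: best end state = 1; path = [4, 1, 1, 1, 1, 1]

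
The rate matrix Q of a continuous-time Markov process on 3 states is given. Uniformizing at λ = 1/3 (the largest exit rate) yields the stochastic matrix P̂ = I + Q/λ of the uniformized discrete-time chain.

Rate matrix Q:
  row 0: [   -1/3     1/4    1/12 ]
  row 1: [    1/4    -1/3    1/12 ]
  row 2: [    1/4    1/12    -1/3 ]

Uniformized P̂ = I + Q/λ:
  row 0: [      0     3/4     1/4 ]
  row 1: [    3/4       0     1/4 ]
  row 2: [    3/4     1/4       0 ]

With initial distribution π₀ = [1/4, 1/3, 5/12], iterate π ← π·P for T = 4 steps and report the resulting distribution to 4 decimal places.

π = [0.3721, 0.4271, 0.2008]

t=0: π = [0.2500, 0.3333, 0.4167]
t=1: π = [0.5625, 0.2917, 0.1458]
t=2: π = [0.3281, 0.4583, 0.2135]
t=3: π = [0.5039, 0.2995, 0.1966]
t=4: π = [0.3721, 0.4271, 0.2008]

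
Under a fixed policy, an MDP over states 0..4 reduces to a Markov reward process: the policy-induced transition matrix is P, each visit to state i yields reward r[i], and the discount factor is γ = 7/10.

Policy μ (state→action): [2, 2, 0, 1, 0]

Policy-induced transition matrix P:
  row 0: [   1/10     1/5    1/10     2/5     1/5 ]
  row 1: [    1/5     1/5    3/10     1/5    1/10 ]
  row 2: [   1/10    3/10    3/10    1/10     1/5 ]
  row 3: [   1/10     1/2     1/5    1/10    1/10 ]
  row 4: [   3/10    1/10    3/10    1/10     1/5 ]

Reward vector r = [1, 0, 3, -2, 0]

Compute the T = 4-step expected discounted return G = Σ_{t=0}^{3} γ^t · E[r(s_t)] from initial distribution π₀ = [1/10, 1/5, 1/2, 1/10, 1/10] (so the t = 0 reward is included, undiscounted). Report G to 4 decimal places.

G = 2.3389

t=0: π = [0.1000, 0.2000, 0.5000, 0.1000, 0.1000], E[r] = 1.4000, γ^t·E[r] = 1.400000, running G = 1.400000
t=1: π = [0.1400, 0.2700, 0.2700, 0.1500, 0.1700], E[r] = 0.6500, γ^t·E[r] = 0.455000, running G = 1.855000
t=2: π = [0.1610, 0.2550, 0.2570, 0.1690, 0.1580], E[r] = 0.5940, γ^t·E[r] = 0.291060, running G = 2.146060
t=3: π = [0.1571, 0.2606, 0.2509, 0.1738, 0.1576], E[r] = 0.5622, γ^t·E[r] = 0.192835, running G = 2.338895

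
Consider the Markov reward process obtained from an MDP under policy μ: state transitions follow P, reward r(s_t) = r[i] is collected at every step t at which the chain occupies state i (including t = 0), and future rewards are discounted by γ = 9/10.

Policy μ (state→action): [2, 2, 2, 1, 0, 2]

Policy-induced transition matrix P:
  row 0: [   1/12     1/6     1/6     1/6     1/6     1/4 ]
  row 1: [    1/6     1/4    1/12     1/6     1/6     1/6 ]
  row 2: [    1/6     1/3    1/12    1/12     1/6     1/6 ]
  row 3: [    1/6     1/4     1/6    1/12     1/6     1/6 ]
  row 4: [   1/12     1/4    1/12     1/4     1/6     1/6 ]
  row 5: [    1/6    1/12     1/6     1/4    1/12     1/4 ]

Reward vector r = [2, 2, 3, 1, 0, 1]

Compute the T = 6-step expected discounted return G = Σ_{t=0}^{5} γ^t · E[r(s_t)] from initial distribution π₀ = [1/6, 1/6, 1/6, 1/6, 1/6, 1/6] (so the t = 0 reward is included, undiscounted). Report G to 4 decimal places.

t=0: π = [0.1667, 0.1667, 0.1667, 0.1667, 0.1667, 0.1667], E[r] = 1.5000, γ^t·E[r] = 1.500000, running G = 1.500000
t=1: π = [0.1389, 0.2222, 0.1250, 0.1667, 0.1528, 0.1944], E[r] = 1.4583, γ^t·E[r] = 1.312500, running G = 2.812500
t=2: π = [0.1424, 0.2164, 0.1250, 0.1713, 0.1505, 0.1944], E[r] = 1.4583, γ^t·E[r] = 1.181250, running G = 3.993750
t=3: π = [0.1423, 0.2161, 0.1257, 0.1707, 0.1505, 0.1947], E[r] = 1.4593, γ^t·E[r] = 1.063828, running G = 5.057578
t=4: π = [0.1423, 0.2162, 0.1256, 0.1707, 0.1504, 0.1947], E[r] = 1.4593, γ^t·E[r] = 0.957435, running G = 6.015013
t=5: π = [0.1423, 0.2162, 0.1256, 0.1707, 0.1504, 0.1948], E[r] = 1.4593, γ^t·E[r] = 0.861693, running G = 6.876706

G = 6.8767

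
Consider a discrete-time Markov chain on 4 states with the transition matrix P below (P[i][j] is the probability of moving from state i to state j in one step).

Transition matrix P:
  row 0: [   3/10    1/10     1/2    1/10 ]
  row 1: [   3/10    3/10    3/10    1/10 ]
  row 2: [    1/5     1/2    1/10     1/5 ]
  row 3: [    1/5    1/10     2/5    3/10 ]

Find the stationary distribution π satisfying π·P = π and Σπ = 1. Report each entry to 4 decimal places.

Balance equations π_j = Σ_i π_i·P[i][j]:
  π_0 = 3/10·π_0 + 3/10·π_1 + 1/5·π_2 + 1/5·π_3
  π_1 = 1/10·π_0 + 3/10·π_1 + 1/2·π_2 + 1/10·π_3
  π_2 = 1/2·π_0 + 3/10·π_1 + 1/10·π_2 + 2/5·π_3
  normalize: π_0 + π_1 + π_2 + π_3 = 1
Solving the linear system gives exactly π = [245/968, 269/968, 37/121, 79/484].

π = [0.2531, 0.2779, 0.3058, 0.1632]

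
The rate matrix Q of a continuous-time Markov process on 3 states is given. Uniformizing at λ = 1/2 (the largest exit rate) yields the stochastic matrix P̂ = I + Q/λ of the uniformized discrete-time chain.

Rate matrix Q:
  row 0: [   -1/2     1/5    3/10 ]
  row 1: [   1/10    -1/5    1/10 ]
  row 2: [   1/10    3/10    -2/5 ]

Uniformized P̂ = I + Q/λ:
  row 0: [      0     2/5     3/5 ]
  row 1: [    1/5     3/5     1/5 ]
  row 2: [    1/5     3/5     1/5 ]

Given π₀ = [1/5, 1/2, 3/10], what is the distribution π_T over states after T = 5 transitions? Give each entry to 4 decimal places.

t=0: π = [0.2000, 0.5000, 0.3000]
t=1: π = [0.1600, 0.5600, 0.2800]
t=2: π = [0.1680, 0.5680, 0.2640]
t=3: π = [0.1664, 0.5664, 0.2672]
t=4: π = [0.1667, 0.5667, 0.2666]
t=5: π = [0.1667, 0.5667, 0.2667]

π = [0.1667, 0.5667, 0.2667]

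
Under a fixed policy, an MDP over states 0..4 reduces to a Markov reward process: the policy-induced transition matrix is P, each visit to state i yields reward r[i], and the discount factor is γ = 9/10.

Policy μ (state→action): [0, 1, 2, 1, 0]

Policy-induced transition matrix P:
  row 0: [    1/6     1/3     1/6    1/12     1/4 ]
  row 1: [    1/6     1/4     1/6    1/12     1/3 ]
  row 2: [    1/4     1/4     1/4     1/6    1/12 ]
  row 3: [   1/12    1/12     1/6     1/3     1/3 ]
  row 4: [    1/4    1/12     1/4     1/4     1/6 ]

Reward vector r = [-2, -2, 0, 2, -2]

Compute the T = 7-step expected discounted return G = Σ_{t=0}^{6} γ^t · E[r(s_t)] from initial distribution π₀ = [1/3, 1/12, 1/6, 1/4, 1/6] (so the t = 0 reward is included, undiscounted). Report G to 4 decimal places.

t=0: π = [0.3333, 0.0833, 0.1667, 0.2500, 0.1667], E[r] = -0.6667, γ^t·E[r] = -0.666667, running G = -0.666667
t=1: π = [0.1736, 0.2083, 0.1944, 0.1875, 0.2361], E[r] = -0.8611, γ^t·E[r] = -0.775000, running G = -1.441667
t=2: π = [0.1869, 0.1939, 0.2025, 0.1858, 0.2309], E[r] = -0.8519, γ^t·E[r] = -0.690000, running G = -2.131667
t=3: π = [0.1873, 0.1961, 0.2028, 0.1851, 0.2286], E[r] = -0.8539, γ^t·E[r] = -0.622477, running G = -2.754143
t=4: π = [0.1872, 0.1966, 0.2026, 0.1846, 0.2289], E[r] = -0.8563, γ^t·E[r] = -0.561800, running G = -3.315944
t=5: π = [0.1872, 0.1967, 0.2026, 0.1845, 0.2289], E[r] = -0.8566, γ^t·E[r] = -0.505834, running G = -3.821777
t=6: π = [0.1873, 0.1967, 0.2026, 0.1845, 0.2289], E[r] = -0.8567, γ^t·E[r] = -0.455296, running G = -4.277073

G = -4.2771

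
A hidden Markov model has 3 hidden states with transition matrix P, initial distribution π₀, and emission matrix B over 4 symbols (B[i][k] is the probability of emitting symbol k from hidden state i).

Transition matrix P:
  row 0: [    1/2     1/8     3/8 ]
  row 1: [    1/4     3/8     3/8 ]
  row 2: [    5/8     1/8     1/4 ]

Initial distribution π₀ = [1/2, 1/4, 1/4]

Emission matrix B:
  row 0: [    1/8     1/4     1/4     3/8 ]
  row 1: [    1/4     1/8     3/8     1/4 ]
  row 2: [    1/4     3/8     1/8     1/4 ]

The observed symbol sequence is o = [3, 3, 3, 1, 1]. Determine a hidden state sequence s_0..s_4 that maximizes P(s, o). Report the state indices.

path = [0, 0, 0, 2, 0]

t=0: δ = [1.875e-01, 6.250e-02, 6.250e-02]  (obs o_0=3)
t=1: δ = [3.516e-02, 5.859e-03, 1.758e-02]  ψ = [0, 0, 0]  (obs o_1=3)
t=2: δ = [6.592e-03, 1.099e-03, 3.296e-03]  ψ = [0, 0, 0]  (obs o_2=3)
t=3: δ = [8.240e-04, 1.030e-04, 9.270e-04]  ψ = [0, 0, 0]  (obs o_3=1)
t=4: δ = [1.448e-04, 1.448e-05, 1.159e-04]  ψ = [2, 2, 0]  (obs o_4=1)
backtrack: best end state = 0; path = [0, 0, 0, 2, 0]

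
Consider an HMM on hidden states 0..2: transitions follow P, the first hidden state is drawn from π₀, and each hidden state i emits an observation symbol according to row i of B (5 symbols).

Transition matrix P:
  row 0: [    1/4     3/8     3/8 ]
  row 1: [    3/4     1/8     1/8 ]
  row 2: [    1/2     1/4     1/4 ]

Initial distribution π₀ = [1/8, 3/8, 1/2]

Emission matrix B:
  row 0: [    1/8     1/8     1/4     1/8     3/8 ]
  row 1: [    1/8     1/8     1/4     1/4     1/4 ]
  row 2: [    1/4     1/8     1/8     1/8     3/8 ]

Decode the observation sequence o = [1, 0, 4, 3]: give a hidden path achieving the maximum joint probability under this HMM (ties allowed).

path = [2, 2, 0, 1]

t=0: δ = [1.562e-02, 4.688e-02, 6.250e-02]  (obs o_0=1)
t=1: δ = [4.395e-03, 1.953e-03, 3.906e-03]  ψ = [1, 2, 2]  (obs o_1=0)
t=2: δ = [7.324e-04, 4.120e-04, 6.180e-04]  ψ = [2, 0, 0]  (obs o_2=4)
t=3: δ = [3.862e-05, 6.866e-05, 3.433e-05]  ψ = [1, 0, 0]  (obs o_3=3)
backtrack: best end state = 1; path = [2, 2, 0, 1]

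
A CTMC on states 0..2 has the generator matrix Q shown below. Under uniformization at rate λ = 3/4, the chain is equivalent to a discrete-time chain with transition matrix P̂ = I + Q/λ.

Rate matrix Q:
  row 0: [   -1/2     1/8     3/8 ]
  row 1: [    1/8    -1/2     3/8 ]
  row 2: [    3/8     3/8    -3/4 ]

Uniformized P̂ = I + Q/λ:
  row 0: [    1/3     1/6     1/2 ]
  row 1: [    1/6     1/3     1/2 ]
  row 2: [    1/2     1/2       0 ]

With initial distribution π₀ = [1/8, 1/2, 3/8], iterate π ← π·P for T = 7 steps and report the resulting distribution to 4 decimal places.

π = [0.3335, 0.3335, 0.3330]

t=0: π = [0.1250, 0.5000, 0.3750]
t=1: π = [0.3125, 0.3750, 0.3125]
t=2: π = [0.3229, 0.3333, 0.3438]
t=3: π = [0.3351, 0.3368, 0.3281]
t=4: π = [0.3319, 0.3322, 0.3359]
t=5: π = [0.3340, 0.3340, 0.3320]
t=6: π = [0.3330, 0.3330, 0.3340]
t=7: π = [0.3335, 0.3335, 0.3330]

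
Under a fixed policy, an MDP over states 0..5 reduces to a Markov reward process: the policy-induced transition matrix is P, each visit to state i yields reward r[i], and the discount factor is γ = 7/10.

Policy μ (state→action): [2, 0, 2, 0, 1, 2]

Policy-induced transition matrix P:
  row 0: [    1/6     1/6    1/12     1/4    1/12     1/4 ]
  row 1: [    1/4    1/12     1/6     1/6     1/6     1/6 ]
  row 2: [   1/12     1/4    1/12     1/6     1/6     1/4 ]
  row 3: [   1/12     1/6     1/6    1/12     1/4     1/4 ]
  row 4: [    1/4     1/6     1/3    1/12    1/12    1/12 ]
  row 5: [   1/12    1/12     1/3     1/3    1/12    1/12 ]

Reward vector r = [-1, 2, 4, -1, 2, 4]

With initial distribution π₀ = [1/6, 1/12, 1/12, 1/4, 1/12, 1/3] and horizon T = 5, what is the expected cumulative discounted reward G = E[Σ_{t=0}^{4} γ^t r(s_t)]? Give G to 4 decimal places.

G = 4.7419

t=0: π = [0.1667, 0.0833, 0.0833, 0.2500, 0.0833, 0.3333], E[r] = 1.5833, γ^t·E[r] = 1.583333, running G = 1.583333
t=1: π = [0.1250, 0.1389, 0.2153, 0.2083, 0.1389, 0.1736], E[r] = 1.7778, γ^t·E[r] = 1.244444, running G = 2.827778
t=2: π = [0.1400, 0.1586, 0.1904, 0.1771, 0.1476, 0.1863], E[r] = 1.8021, γ^t·E[r] = 0.883021, running G = 3.710799
t=3: π = [0.1460, 0.1538, 0.1948, 0.1823, 0.1419, 0.1811], E[r] = 1.7667, γ^t·E[r] = 0.605990, running G = 4.316788
t=4: π = [0.1448, 0.1550, 0.1921, 0.1820, 0.1428, 0.1833], E[r] = 1.7705, γ^t·E[r] = 0.425104, running G = 4.741892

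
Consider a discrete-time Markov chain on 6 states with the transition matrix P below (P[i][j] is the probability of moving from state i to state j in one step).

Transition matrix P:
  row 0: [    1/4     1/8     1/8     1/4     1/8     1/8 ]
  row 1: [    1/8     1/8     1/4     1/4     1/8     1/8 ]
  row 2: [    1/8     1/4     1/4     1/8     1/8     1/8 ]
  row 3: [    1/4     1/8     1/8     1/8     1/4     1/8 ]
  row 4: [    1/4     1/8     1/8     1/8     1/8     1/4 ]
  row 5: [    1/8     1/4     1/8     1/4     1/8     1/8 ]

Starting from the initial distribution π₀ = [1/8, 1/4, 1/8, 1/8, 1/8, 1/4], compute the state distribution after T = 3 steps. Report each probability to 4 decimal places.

π = [0.1907, 0.1638, 0.1665, 0.1870, 0.1482, 0.1438]

t=0: π = [0.1250, 0.2500, 0.1250, 0.1250, 0.1250, 0.2500]
t=1: π = [0.1719, 0.1719, 0.1719, 0.2031, 0.1406, 0.1406]
t=2: π = [0.1895, 0.1641, 0.1680, 0.1855, 0.1504, 0.1426]
t=3: π = [0.1907, 0.1638, 0.1665, 0.1870, 0.1482, 0.1438]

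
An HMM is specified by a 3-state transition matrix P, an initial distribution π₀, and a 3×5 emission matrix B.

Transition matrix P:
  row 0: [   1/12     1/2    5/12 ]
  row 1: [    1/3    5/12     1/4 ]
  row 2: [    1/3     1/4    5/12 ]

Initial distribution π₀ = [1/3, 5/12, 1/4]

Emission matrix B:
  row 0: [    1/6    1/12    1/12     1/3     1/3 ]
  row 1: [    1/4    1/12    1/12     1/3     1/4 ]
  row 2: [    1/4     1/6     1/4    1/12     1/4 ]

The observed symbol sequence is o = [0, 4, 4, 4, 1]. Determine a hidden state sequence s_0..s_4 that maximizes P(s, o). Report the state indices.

path = [1, 0, 1, 0, 2]

t=0: δ = [5.556e-02, 1.042e-01, 6.250e-02]  (obs o_0=0)
t=1: δ = [1.157e-02, 1.085e-02, 6.510e-03]  ψ = [1, 1, 1]  (obs o_1=4)
t=2: δ = [1.206e-03, 1.447e-03, 1.206e-03]  ψ = [1, 0, 0]  (obs o_2=4)
t=3: δ = [1.608e-04, 1.507e-04, 1.256e-04]  ψ = [1, 0, 0]  (obs o_3=4)
t=4: δ = [4.186e-06, 6.698e-06, 1.116e-05]  ψ = [1, 0, 0]  (obs o_4=1)
backtrack: best end state = 2; path = [1, 0, 1, 0, 2]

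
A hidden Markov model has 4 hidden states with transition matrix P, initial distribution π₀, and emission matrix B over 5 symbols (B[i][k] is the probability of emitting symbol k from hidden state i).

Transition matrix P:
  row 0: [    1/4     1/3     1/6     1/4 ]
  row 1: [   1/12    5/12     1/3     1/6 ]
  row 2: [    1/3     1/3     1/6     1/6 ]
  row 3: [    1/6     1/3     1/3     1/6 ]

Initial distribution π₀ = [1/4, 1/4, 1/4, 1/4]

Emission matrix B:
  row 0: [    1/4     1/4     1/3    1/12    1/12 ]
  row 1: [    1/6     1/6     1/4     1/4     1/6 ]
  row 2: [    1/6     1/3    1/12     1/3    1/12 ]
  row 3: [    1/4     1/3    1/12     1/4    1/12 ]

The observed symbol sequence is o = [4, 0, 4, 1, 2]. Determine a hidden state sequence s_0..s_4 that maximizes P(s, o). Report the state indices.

t=0: δ = [2.083e-02, 4.167e-02, 2.083e-02, 2.083e-02]  (obs o_0=4)
t=1: δ = [1.736e-03, 2.894e-03, 2.315e-03, 1.736e-03]  ψ = [2, 1, 1, 1]  (obs o_1=0)
t=2: δ = [6.430e-05, 2.009e-04, 8.038e-05, 4.019e-05]  ψ = [2, 1, 1, 1]  (obs o_2=4)
t=3: δ = [6.698e-06, 1.395e-05, 2.233e-05, 1.116e-05]  ψ = [2, 1, 1, 1]  (obs o_3=1)
t=4: δ = [2.481e-06, 1.861e-06, 3.876e-07, 3.101e-07]  ψ = [2, 2, 1, 2]  (obs o_4=2)
backtrack: best end state = 0; path = [1, 1, 1, 2, 0]

path = [1, 1, 1, 2, 0]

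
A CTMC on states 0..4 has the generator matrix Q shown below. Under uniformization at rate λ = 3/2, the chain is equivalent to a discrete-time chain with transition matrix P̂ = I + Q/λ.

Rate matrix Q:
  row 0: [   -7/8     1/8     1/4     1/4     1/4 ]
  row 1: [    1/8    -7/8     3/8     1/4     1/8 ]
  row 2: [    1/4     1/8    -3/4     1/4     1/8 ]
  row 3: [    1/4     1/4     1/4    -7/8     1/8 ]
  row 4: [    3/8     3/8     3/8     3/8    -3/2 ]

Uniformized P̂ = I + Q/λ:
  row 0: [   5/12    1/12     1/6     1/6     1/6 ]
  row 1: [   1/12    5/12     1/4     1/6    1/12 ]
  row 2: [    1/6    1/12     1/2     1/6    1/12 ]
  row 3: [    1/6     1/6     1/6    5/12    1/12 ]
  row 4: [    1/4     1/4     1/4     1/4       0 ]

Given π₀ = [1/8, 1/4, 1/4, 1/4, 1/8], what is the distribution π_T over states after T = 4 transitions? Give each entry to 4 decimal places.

t=0: π = [0.1250, 0.2500, 0.2500, 0.2500, 0.1250]
t=1: π = [0.1875, 0.2083, 0.2813, 0.2396, 0.0833]
t=2: π = [0.2031, 0.1866, 0.2847, 0.2335, 0.0920]
t=3: π = [0.2096, 0.1803, 0.2848, 0.2327, 0.0926]
t=4: π = [0.2117, 0.1783, 0.2843, 0.2326, 0.0931]

π = [0.2117, 0.1783, 0.2843, 0.2326, 0.0931]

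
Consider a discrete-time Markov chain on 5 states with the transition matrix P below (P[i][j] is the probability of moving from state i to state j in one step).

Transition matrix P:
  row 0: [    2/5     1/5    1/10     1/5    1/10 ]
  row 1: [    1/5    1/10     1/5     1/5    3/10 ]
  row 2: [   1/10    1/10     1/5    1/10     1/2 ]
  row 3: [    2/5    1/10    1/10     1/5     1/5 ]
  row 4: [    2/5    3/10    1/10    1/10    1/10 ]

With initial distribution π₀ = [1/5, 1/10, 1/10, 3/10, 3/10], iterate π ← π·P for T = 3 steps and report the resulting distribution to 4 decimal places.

t=0: π = [0.2000, 0.1000, 0.1000, 0.3000, 0.3000]
t=1: π = [0.3500, 0.1800, 0.1200, 0.1600, 0.1900]
t=2: π = [0.3280, 0.1730, 0.1300, 0.1690, 0.2000]
t=3: π = [0.3264, 0.1728, 0.1303, 0.1670, 0.2035]

π = [0.3264, 0.1728, 0.1303, 0.1670, 0.2035]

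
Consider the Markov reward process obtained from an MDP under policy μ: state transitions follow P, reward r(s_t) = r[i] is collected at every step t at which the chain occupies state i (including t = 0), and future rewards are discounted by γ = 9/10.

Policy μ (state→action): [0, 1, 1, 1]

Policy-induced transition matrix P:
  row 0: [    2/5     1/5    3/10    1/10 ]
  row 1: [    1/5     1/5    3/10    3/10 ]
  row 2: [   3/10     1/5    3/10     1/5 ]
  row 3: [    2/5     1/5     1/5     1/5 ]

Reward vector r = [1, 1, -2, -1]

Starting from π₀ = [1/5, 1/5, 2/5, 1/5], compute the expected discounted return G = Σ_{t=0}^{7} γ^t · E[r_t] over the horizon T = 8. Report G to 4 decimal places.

G = -1.6402

t=0: π = [0.2000, 0.2000, 0.4000, 0.2000], E[r] = -0.6000, γ^t·E[r] = -0.600000, running G = -0.600000
t=1: π = [0.3200, 0.2000, 0.2800, 0.2000], E[r] = -0.2400, γ^t·E[r] = -0.216000, running G = -0.816000
t=2: π = [0.3320, 0.2000, 0.2800, 0.1880], E[r] = -0.2160, γ^t·E[r] = -0.174960, running G = -0.990960
t=3: π = [0.3320, 0.2000, 0.2812, 0.1868], E[r] = -0.2172, γ^t·E[r] = -0.158339, running G = -1.149299
t=4: π = [0.3319, 0.2000, 0.2813, 0.1868], E[r] = -0.2176, γ^t·E[r] = -0.142741, running G = -1.292040
t=5: π = [0.3319, 0.2000, 0.2813, 0.1868], E[r] = -0.2176, γ^t·E[r] = -0.128481, running G = -1.420521
t=6: π = [0.3319, 0.2000, 0.2813, 0.1868], E[r] = -0.2176, γ^t·E[r] = -0.115632, running G = -1.536154
t=7: π = [0.3319, 0.2000, 0.2813, 0.1868], E[r] = -0.2176, γ^t·E[r] = -0.104069, running G = -1.640223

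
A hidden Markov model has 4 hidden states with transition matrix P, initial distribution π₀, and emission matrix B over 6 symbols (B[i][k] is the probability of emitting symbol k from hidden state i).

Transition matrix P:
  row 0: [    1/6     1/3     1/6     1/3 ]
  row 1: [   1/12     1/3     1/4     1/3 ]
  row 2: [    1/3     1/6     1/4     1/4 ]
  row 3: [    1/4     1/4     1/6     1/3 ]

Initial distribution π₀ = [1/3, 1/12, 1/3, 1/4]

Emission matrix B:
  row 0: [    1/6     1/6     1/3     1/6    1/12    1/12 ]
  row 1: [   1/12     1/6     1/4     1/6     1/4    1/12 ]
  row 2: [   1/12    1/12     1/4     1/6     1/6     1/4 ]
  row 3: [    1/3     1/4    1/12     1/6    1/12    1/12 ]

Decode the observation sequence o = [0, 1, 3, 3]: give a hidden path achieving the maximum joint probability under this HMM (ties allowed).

path = [3, 3, 3, 3]

t=0: δ = [5.556e-02, 6.944e-03, 2.778e-02, 8.333e-02]  (obs o_0=0)
t=1: δ = [3.472e-03, 3.472e-03, 1.157e-03, 6.944e-03]  ψ = [3, 3, 3, 3]  (obs o_1=1)
t=2: δ = [2.894e-04, 2.894e-04, 1.929e-04, 3.858e-04]  ψ = [3, 3, 3, 3]  (obs o_2=3)
t=3: δ = [1.608e-05, 1.608e-05, 1.206e-05, 2.143e-05]  ψ = [3, 0, 1, 3]  (obs o_3=3)
backtrack: best end state = 3; path = [3, 3, 3, 3]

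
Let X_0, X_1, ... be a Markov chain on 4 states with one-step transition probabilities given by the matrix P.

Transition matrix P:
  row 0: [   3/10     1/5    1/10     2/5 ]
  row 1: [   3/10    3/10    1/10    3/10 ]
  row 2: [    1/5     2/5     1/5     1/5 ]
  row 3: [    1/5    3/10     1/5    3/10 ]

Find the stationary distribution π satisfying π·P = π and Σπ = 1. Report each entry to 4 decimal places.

Balance equations π_j = Σ_i π_i·P[i][j]:
  π_0 = 3/10·π_0 + 3/10·π_1 + 1/5·π_2 + 1/5·π_3
  π_1 = 1/5·π_0 + 3/10·π_1 + 2/5·π_2 + 3/10·π_3
  π_2 = 1/10·π_0 + 1/10·π_1 + 1/5·π_2 + 1/5·π_3
  normalize: π_0 + π_1 + π_2 + π_3 = 1
Solving the linear system gives exactly π = [117/460, 133/460, 67/460, 143/460].

π = [0.2543, 0.2891, 0.1457, 0.3109]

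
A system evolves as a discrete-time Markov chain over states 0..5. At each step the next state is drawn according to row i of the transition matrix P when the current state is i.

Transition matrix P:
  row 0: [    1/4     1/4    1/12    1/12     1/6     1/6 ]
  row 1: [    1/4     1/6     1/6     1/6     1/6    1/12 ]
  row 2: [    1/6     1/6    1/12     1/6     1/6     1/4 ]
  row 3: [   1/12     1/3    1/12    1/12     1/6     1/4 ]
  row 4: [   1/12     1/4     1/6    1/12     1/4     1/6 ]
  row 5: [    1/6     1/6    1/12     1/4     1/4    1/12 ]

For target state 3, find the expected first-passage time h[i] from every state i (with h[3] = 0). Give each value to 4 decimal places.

h = [7.4031, 6.8673, 6.7389, 0.0000, 7.3427, 6.3007]

First-step conditioning: h[3] = 0; for i ≠ 3, h[i] = 1 + Σ_k P[i][k]·h[k].
  h[0] = 1 + 1/4·h[0] + 1/4·h[1] + 1/12·h[2] + 1/6·h[4] + 1/6·h[5]
  h[1] = 1 + 1/4·h[0] + 1/6·h[1] + 1/6·h[2] + 1/6·h[4] + 1/12·h[5]
  h[2] = 1 + 1/6·h[0] + 1/6·h[1] + 1/12·h[2] + 1/6·h[4] + 1/4·h[5]
  h[4] = 1 + 1/12·h[0] + 1/4·h[1] + 1/6·h[2] + 1/4·h[4] + 1/6·h[5]
  h[5] = 1 + 1/6·h[0] + 1/6·h[1] + 1/12·h[2] + 1/4·h[4] + 1/12·h[5]
Solving the 5×5 linear system over states ≠ 3 gives exactly h = [267792/36173, 248412/36173, 243768/36173, 0, 265608/36173, 227916/36173] (h[3] = 0 is the target).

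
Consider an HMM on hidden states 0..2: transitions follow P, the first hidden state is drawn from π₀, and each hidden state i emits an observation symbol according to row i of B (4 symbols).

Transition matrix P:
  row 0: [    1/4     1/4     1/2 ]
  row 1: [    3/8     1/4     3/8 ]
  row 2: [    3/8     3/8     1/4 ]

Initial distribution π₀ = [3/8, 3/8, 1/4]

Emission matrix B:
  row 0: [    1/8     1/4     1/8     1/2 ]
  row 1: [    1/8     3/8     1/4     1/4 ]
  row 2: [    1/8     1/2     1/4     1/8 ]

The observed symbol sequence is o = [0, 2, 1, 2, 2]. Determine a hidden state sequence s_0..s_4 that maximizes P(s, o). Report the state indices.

path = [0, 2, 1, 2, 1]

t=0: δ = [4.688e-02, 4.688e-02, 3.125e-02]  (obs o_0=0)
t=1: δ = [2.197e-03, 2.930e-03, 5.859e-03]  ψ = [1, 0, 0]  (obs o_1=2)
t=2: δ = [5.493e-04, 8.240e-04, 7.324e-04]  ψ = [2, 2, 2]  (obs o_2=1)
t=3: δ = [3.862e-05, 6.866e-05, 7.725e-05]  ψ = [1, 2, 1]  (obs o_3=2)
t=4: δ = [3.621e-06, 7.242e-06, 6.437e-06]  ψ = [2, 2, 1]  (obs o_4=2)
backtrack: best end state = 1; path = [0, 2, 1, 2, 1]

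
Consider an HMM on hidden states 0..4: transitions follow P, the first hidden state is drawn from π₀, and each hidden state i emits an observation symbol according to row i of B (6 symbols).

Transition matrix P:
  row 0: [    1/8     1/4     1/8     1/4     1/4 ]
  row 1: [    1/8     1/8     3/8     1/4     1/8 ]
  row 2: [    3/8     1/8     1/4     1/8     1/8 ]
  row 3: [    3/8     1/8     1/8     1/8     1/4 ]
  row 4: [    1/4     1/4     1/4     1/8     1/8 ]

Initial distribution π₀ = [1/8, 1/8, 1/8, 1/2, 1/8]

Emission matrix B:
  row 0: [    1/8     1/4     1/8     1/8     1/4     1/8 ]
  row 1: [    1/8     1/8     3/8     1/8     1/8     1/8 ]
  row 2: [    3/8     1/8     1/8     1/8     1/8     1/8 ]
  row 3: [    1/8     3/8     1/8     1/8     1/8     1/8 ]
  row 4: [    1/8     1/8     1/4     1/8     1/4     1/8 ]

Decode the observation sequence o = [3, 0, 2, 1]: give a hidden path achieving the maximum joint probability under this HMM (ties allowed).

t=0: δ = [1.562e-02, 1.562e-02, 1.562e-02, 6.250e-02, 1.562e-02]  (obs o_0=3)
t=1: δ = [2.930e-03, 9.766e-04, 2.930e-03, 9.766e-04, 1.953e-03]  ψ = [3, 3, 3, 3, 3]  (obs o_1=0)
t=2: δ = [1.373e-04, 2.747e-04, 9.155e-05, 9.155e-05, 1.831e-04]  ψ = [2, 0, 2, 0, 0]  (obs o_2=2)
t=3: δ = [1.144e-05, 5.722e-06, 1.287e-05, 2.575e-05, 4.292e-06]  ψ = [4, 4, 1, 1, 0]  (obs o_3=1)
backtrack: best end state = 3; path = [3, 0, 1, 3]

path = [3, 0, 1, 3]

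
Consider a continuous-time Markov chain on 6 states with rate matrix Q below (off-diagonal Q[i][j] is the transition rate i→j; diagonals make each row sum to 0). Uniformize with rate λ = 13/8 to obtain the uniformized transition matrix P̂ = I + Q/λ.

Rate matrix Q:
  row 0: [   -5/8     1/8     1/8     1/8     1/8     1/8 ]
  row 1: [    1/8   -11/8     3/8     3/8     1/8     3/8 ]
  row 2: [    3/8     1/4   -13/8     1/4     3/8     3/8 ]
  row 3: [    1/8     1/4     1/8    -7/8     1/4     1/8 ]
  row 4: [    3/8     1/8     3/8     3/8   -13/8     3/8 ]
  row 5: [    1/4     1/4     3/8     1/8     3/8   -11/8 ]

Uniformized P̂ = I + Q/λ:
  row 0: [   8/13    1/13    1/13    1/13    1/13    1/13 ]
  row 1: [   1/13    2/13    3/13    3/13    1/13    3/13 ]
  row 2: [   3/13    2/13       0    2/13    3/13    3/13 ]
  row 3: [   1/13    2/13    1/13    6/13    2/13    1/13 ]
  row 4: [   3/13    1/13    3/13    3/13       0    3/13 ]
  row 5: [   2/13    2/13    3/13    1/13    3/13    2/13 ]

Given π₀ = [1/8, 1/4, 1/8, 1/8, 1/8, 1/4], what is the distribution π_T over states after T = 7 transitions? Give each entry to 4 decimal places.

π = [0.2746, 0.1231, 0.1278, 0.2033, 0.1251, 0.1461]

t=0: π = [0.1250, 0.2500, 0.1250, 0.1250, 0.1250, 0.2500]
t=1: π = [0.2019, 0.1346, 0.1635, 0.1923, 0.1346, 0.1731]
t=2: π = [0.2448, 0.1280, 0.1324, 0.2049, 0.1331, 0.1568]
t=3: π = [0.2617, 0.1248, 0.1310, 0.2061, 0.1269, 0.1495]
t=4: π = [0.2690, 0.1240, 0.1286, 0.2050, 0.1262, 0.1473]
t=5: π = [0.2723, 0.1234, 0.1282, 0.2041, 0.1254, 0.1465]
t=6: π = [0.2738, 0.1233, 0.1279, 0.2036, 0.1252, 0.1462]
t=7: π = [0.2746, 0.1231, 0.1278, 0.2033, 0.1251, 0.1461]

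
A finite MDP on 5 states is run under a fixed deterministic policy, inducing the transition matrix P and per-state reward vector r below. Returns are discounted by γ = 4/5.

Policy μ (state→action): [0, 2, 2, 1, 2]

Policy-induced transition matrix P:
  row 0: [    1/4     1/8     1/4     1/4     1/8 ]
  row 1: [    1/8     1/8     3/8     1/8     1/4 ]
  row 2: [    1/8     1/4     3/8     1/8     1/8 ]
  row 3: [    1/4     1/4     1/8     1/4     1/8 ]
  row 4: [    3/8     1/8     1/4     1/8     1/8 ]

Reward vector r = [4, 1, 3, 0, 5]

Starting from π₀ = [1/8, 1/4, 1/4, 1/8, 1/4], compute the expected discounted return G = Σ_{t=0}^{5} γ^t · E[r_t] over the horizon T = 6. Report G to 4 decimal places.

G = 9.8801

t=0: π = [0.1250, 0.2500, 0.2500, 0.1250, 0.2500], E[r] = 2.7500, γ^t·E[r] = 2.750000, running G = 2.750000
t=1: π = [0.2188, 0.1719, 0.2969, 0.1563, 0.1563], E[r] = 2.7188, γ^t·E[r] = 2.175000, running G = 4.925000
t=2: π = [0.2109, 0.1816, 0.2891, 0.1719, 0.1465], E[r] = 2.6250, γ^t·E[r] = 1.680000, running G = 6.605000
t=3: π = [0.2095, 0.1826, 0.2874, 0.1729, 0.1477], E[r] = 2.6211, γ^t·E[r] = 1.342000, running G = 7.947000
t=4: π = [0.2097, 0.1825, 0.2871, 0.1728, 0.1478], E[r] = 2.6219, γ^t·E[r] = 1.073950, running G = 9.020950
t=5: π = [0.2098, 0.1825, 0.2871, 0.1728, 0.1478], E[r] = 2.6220, γ^t·E[r] = 0.859170, running G = 9.880120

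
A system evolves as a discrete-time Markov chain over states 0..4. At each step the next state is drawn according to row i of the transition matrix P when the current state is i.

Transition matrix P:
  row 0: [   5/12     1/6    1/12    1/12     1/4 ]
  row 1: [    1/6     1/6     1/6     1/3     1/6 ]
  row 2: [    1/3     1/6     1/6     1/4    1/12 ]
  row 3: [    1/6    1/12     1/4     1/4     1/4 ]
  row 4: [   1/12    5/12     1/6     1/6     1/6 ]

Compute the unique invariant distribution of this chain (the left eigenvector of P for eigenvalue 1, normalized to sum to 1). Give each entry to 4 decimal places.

π = [0.2376, 0.1967, 0.1644, 0.2109, 0.1903]

Balance equations π_j = Σ_i π_i·P[i][j]:
  π_0 = 5/12·π_0 + 1/6·π_1 + 1/3·π_2 + 1/6·π_3 + 1/12·π_4
  π_1 = 1/6·π_0 + 1/6·π_1 + 1/6·π_2 + 1/12·π_3 + 5/12·π_4
  π_2 = 1/12·π_0 + 1/6·π_1 + 1/6·π_2 + 1/4·π_3 + 1/6·π_4
  π_3 = 1/12·π_0 + 1/3·π_1 + 1/4·π_2 + 1/4·π_3 + 1/6·π_4
  normalize: π_0 + π_1 + π_2 + π_3 + π_4 = 1
Solving the linear system gives exactly π = [2101/8842, 1739/8842, 727/4421, 1865/8842, 1683/8842].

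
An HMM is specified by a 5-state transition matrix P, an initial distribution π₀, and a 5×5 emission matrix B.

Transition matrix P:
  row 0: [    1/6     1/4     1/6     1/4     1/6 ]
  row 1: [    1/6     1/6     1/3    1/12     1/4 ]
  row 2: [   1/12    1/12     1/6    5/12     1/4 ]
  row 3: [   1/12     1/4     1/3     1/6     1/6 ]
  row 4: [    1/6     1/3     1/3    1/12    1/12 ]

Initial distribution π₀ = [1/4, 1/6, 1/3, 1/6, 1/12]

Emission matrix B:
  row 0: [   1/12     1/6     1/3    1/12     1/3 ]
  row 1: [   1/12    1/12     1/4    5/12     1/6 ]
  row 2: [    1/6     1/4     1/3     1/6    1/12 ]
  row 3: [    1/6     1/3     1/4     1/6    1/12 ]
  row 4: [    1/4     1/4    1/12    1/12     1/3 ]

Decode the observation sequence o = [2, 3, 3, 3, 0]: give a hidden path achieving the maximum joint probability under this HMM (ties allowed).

path = [2, 3, 1, 1, 4]

t=0: δ = [8.333e-02, 4.167e-02, 1.111e-01, 4.167e-02, 6.944e-03]  (obs o_0=2)
t=1: δ = [1.157e-03, 8.681e-03, 3.086e-03, 7.716e-03, 2.315e-03]  ψ = [0, 0, 2, 2, 2]  (obs o_1=3)
t=2: δ = [1.206e-04, 8.038e-04, 4.823e-04, 2.143e-04, 1.808e-04]  ψ = [1, 3, 1, 2, 1]  (obs o_2=3)
t=3: δ = [1.116e-05, 5.582e-05, 4.465e-05, 3.349e-05, 1.674e-05]  ψ = [1, 1, 1, 2, 1]  (obs o_3=3)
t=4: δ = [7.752e-07, 7.752e-07, 3.101e-06, 3.101e-06, 3.489e-06]  ψ = [1, 1, 1, 2, 1]  (obs o_4=0)
backtrack: best end state = 4; path = [2, 3, 1, 1, 4]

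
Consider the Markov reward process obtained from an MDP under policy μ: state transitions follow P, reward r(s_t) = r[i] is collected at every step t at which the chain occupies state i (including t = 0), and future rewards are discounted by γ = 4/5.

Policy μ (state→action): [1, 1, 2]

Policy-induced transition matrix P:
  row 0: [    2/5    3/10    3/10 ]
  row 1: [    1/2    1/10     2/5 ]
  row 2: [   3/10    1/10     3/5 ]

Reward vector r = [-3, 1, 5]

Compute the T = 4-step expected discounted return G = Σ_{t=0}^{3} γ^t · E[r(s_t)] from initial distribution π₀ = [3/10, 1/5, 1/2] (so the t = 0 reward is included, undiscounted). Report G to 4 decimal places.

G = 4.4669

t=0: π = [0.3000, 0.2000, 0.5000], E[r] = 1.8000, γ^t·E[r] = 1.800000, running G = 1.800000
t=1: π = [0.3700, 0.1600, 0.4700], E[r] = 1.4000, γ^t·E[r] = 1.120000, running G = 2.920000
t=2: π = [0.3690, 0.1740, 0.4570], E[r] = 1.3520, γ^t·E[r] = 0.865280, running G = 3.785280
t=3: π = [0.3717, 0.1738, 0.4545], E[r] = 1.3312, γ^t·E[r] = 0.681574, running G = 4.466854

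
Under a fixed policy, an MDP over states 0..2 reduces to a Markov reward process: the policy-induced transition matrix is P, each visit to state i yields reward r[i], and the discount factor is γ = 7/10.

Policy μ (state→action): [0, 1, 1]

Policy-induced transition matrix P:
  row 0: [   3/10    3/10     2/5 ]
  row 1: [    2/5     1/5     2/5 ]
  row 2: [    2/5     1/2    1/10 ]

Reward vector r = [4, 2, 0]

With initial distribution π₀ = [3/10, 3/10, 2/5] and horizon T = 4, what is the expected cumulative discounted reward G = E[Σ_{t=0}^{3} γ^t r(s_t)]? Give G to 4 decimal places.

G = 5.0782

t=0: π = [0.3000, 0.3000, 0.4000], E[r] = 1.8000, γ^t·E[r] = 1.800000, running G = 1.800000
t=1: π = [0.3700, 0.3500, 0.2800], E[r] = 2.1800, γ^t·E[r] = 1.526000, running G = 3.326000
t=2: π = [0.3630, 0.3210, 0.3160], E[r] = 2.0940, γ^t·E[r] = 1.026060, running G = 4.352060
t=3: π = [0.3637, 0.3311, 0.3052], E[r] = 2.1170, γ^t·E[r] = 0.726131, running G = 5.078191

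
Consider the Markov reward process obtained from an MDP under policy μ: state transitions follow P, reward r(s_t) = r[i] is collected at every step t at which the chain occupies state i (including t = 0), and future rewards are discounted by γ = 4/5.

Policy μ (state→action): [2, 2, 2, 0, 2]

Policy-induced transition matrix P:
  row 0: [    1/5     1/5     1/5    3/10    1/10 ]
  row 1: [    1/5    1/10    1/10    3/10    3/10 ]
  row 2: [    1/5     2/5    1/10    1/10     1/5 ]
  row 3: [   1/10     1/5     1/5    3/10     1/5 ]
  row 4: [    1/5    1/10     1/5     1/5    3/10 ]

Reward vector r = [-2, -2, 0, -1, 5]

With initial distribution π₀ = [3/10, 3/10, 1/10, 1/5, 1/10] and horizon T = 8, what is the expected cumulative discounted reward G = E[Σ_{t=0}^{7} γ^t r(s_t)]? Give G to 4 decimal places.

t=0: π = [0.3000, 0.3000, 0.1000, 0.2000, 0.1000], E[r] = -0.9000, γ^t·E[r] = -0.900000, running G = -0.900000
t=1: π = [0.1800, 0.1800, 0.1600, 0.2700, 0.2100], E[r] = 0.0600, γ^t·E[r] = 0.048000, running G = -0.852000
t=2: π = [0.1730, 0.1930, 0.1660, 0.2470, 0.2210], E[r] = 0.1260, γ^t·E[r] = 0.080640, running G = -0.771360
t=3: π = [0.1753, 0.1918, 0.1641, 0.2447, 0.2241], E[r] = 0.1416, γ^t·E[r] = 0.072499, running G = -0.698861
t=4: π = [0.1755, 0.1912, 0.1644, 0.2448, 0.2241], E[r] = 0.1420, γ^t·E[r] = 0.058167, running G = -0.640694
t=5: π = [0.1755, 0.1914, 0.1644, 0.2447, 0.2240], E[r] = 0.1414, γ^t·E[r] = 0.046339, running G = -0.594354
t=6: π = [0.1755, 0.1914, 0.1644, 0.2447, 0.2240], E[r] = 0.1414, γ^t·E[r] = 0.037073, running G = -0.557281
t=7: π = [0.1755, 0.1914, 0.1644, 0.2447, 0.2240], E[r] = 0.1414, γ^t·E[r] = 0.029659, running G = -0.527622

G = -0.5276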